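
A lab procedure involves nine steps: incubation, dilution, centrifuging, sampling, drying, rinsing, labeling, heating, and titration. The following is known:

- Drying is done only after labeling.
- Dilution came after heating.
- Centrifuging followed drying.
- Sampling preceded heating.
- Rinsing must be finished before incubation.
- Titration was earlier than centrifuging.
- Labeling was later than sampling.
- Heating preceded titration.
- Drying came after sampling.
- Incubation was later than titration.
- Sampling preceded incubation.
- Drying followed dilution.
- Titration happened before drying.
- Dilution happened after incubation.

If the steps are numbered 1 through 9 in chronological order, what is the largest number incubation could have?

Incubation must come before centrifuging, dilution, and drying — 3 steps forced after it.
Everything else can be placed before incubation in some valid order, so incubation can sit as late as position 9 − 3 = 6.

6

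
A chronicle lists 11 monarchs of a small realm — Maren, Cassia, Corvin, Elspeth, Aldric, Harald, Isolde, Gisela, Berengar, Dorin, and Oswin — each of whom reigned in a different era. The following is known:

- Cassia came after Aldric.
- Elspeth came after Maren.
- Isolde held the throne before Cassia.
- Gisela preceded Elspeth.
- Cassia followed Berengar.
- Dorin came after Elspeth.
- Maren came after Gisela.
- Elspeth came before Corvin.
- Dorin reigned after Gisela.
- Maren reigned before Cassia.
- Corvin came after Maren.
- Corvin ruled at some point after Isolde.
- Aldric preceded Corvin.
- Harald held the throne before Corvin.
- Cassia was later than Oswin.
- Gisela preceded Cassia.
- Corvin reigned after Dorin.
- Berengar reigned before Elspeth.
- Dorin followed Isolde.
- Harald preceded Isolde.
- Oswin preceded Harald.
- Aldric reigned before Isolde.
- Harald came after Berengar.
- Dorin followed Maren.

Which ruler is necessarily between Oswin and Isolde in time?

Harald

Tracing the constraints gives Oswin → Harald → Isolde, so Harald sits after Oswin and before Isolde.
No other ruler is forced both after Oswin and before Isolde.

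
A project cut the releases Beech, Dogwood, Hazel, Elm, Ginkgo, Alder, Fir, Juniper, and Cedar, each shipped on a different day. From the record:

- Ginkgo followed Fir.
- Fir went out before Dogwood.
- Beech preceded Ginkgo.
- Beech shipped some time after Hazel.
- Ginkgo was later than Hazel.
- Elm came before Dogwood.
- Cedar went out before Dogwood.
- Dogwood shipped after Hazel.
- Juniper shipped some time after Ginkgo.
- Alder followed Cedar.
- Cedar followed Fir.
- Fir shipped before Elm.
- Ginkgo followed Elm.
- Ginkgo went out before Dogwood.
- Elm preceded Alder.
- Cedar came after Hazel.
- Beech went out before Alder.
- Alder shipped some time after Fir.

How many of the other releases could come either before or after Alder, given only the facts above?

Forced before Alder: Beech, Cedar, Elm, Fir, and Hazel.
That leaves Dogwood, Ginkgo, and Juniper with no forced order relative to Alder — 3.

3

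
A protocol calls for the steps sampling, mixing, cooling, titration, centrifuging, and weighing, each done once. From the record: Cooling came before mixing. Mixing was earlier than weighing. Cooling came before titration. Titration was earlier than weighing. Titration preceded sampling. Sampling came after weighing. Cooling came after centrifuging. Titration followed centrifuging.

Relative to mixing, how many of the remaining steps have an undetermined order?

1

Forced before mixing: centrifuging and cooling; forced after mixing: sampling and weighing.
That leaves titration with no forced order relative to mixing — 1.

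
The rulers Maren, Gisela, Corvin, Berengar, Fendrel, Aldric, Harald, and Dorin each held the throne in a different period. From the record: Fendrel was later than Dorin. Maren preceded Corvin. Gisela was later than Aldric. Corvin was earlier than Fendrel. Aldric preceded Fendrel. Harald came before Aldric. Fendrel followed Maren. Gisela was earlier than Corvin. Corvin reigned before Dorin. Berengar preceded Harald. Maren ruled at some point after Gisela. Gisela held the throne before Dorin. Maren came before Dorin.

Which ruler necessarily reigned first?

Berengar has a chain of constraints placing them before every other ruler, so Berengar must be first.

Berengar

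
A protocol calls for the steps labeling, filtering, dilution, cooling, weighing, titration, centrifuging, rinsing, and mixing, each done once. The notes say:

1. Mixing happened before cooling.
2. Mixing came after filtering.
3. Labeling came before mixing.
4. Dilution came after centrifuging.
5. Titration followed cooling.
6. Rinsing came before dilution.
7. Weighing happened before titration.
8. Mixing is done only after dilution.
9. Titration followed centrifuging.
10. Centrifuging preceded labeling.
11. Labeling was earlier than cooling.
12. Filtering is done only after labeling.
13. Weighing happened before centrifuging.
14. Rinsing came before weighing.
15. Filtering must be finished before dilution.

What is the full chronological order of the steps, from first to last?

The constraints fix every adjacent pair, so only one ordering works:
rinsing → weighing → centrifuging → labeling → filtering → dilution → mixing → cooling → titration.

rinsing, weighing, centrifuging, labeling, filtering, dilution, mixing, cooling, titration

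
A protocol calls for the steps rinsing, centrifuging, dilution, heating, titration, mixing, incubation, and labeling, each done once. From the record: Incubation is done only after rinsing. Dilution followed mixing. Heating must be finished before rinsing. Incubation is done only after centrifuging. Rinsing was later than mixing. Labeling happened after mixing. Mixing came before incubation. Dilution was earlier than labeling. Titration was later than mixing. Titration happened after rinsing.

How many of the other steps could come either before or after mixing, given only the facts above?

Forced after mixing: dilution, incubation, labeling, rinsing, and titration.
That leaves centrifuging and heating with no forced order relative to mixing — 2.

2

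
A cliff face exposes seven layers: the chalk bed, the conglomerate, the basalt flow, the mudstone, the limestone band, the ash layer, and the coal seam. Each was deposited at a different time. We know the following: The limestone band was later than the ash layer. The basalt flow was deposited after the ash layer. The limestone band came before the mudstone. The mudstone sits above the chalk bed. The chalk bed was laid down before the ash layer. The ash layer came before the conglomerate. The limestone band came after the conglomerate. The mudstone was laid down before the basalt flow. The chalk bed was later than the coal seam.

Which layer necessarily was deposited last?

the basalt flow

Every other layer has a chain of constraints placing it before the basalt flow, so the basalt flow is last.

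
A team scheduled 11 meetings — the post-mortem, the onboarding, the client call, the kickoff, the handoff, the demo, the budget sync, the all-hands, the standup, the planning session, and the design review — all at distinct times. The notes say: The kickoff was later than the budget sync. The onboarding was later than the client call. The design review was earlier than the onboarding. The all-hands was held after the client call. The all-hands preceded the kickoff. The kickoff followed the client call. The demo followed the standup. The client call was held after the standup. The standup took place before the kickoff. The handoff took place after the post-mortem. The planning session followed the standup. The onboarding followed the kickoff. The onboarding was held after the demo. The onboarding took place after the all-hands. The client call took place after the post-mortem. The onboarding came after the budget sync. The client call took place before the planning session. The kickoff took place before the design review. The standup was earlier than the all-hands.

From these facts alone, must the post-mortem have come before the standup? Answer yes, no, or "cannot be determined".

No chain of stated constraints runs from the post-mortem to the standup, and none runs from the standup to the post-mortem either.
So the relative order of the post-mortem and the standup is not fixed by the given facts.

cannot be determined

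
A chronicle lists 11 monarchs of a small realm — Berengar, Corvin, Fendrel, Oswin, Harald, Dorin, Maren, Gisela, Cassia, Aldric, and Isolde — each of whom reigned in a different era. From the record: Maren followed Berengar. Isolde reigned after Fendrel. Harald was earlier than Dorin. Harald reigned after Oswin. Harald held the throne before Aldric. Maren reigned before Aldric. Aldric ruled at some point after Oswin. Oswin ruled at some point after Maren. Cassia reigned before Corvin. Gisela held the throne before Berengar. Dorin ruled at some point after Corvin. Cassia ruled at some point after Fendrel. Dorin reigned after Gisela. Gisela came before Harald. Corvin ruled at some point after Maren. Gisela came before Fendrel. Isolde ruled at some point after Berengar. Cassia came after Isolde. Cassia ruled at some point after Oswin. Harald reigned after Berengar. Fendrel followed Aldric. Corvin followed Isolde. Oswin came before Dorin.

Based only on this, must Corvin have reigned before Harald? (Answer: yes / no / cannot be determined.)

no

Tracing the constraints gives Harald → Aldric → Fendrel → Isolde → Corvin, so Harald must come before Corvin.
That means Corvin cannot be before Harald.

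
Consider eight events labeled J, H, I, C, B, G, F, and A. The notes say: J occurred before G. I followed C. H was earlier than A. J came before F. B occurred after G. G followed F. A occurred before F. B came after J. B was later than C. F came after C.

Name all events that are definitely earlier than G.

Directly stated before G: F and J.
A reaches G via A → F → G.
C reaches G via C → F → G.
H reaches G via H → A → F → G.

A, C, F, H, J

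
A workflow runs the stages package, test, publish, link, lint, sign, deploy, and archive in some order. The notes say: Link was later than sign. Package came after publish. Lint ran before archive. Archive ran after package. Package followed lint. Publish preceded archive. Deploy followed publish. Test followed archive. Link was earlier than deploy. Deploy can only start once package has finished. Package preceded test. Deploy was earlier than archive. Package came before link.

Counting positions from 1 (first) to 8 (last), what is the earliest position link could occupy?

Lint, package, publish, and sign must all come before link — 4 forced predecessors.
Nothing else is forced ahead of link, so its earliest slot is position 4 + 1 = 5.

5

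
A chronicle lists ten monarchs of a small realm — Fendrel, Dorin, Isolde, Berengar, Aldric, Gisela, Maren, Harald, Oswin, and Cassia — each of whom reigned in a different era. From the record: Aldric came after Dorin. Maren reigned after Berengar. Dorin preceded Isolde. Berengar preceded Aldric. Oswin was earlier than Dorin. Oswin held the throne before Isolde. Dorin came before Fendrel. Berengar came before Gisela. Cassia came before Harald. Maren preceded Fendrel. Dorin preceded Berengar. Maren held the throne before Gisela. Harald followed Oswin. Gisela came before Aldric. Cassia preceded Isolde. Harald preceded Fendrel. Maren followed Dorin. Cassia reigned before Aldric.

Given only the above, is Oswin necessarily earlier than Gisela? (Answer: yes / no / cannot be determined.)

yes

Chain the constraints: Oswin → Dorin → Berengar → Gisela. Each link is directly stated, so Oswin comes before Gisela.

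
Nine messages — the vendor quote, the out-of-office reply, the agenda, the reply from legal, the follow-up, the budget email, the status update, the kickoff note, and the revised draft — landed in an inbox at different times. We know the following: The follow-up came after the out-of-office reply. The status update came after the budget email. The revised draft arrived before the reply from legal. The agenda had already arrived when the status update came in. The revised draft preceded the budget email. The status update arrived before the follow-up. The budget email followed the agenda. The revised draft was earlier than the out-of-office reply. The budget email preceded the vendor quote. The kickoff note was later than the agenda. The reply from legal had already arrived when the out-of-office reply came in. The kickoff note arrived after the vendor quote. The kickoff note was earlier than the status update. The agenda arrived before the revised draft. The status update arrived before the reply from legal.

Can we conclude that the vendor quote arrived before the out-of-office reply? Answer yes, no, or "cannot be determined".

yes

Chain the constraints: the vendor quote → the kickoff note → the status update → the reply from legal → the out-of-office reply. Each link is directly stated, so the vendor quote comes before the out-of-office reply.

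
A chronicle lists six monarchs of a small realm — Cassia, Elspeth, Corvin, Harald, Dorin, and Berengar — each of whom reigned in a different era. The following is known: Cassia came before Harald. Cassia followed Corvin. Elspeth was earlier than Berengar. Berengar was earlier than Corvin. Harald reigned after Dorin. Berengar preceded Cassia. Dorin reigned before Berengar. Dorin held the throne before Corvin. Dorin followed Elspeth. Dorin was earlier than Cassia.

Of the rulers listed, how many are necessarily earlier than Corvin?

3

Directly stated before Corvin: Berengar and Dorin.
Elspeth reaches Corvin via Elspeth → Berengar → Corvin.
No chain forces Cassia (or any of the others) ahead of Corvin.
That's Berengar, Dorin, and Elspeth — 3 in all.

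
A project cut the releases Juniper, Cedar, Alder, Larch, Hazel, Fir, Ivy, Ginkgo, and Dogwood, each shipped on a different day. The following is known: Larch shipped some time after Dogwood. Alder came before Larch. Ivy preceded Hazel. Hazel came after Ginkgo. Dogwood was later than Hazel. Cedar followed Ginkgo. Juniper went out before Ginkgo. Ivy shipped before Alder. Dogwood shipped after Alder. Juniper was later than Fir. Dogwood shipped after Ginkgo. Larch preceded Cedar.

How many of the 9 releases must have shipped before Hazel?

Directly stated before Hazel: Ginkgo and Ivy.
Fir reaches Hazel via Fir → Juniper → Ginkgo → Hazel.
Juniper reaches Hazel via Juniper → Ginkgo → Hazel.
No chain forces Dogwood (or any of the others) ahead of Hazel.
That's Fir, Ginkgo, Ivy, and Juniper — 4 in all.

4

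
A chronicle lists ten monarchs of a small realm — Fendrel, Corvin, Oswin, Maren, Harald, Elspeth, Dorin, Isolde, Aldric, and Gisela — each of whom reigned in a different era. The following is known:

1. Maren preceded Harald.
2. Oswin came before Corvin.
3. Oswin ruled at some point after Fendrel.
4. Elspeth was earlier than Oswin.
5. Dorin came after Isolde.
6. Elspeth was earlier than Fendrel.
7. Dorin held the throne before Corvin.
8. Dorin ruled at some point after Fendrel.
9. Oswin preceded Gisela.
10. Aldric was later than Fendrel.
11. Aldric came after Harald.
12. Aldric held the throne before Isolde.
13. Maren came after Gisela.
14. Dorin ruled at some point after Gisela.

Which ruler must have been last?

Every other ruler has a chain of constraints placing them before Corvin, so Corvin is last.

Corvin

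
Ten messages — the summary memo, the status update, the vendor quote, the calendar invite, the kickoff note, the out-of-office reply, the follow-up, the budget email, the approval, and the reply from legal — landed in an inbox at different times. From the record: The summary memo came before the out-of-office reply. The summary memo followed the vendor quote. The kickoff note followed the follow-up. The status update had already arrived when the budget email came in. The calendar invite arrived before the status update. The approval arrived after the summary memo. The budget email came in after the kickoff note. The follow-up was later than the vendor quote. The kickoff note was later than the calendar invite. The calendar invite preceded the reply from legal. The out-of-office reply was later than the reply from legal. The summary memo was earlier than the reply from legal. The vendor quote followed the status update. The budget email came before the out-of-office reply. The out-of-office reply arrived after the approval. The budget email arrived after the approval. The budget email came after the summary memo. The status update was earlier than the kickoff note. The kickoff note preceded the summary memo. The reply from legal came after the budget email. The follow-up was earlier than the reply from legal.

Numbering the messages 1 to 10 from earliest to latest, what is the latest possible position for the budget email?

The budget email must come before the out-of-office reply and the reply from legal — 2 messages forced after it.
Everything else can be placed before the budget email in some valid order, so the budget email can sit as late as position 10 − 2 = 8.

8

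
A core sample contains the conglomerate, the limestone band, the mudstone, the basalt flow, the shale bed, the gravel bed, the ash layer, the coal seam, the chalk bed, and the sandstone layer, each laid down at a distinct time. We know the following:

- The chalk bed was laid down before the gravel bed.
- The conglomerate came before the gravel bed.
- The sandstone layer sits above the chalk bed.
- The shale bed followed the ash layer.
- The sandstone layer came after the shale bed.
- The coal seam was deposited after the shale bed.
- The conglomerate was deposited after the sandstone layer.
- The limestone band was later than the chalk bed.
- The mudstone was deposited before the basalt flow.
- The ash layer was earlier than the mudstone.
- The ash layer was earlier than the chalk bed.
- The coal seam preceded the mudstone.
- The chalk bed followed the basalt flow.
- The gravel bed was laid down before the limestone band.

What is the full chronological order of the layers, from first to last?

The constraints fix every adjacent pair, so only one ordering works:
the ash layer → the shale bed → the coal seam → the mudstone → the basalt flow → the chalk bed → the sandstone layer → the conglomerate → the gravel bed → the limestone band.

the ash layer, the shale bed, the coal seam, the mudstone, the basalt flow, the chalk bed, the sandstone layer, the conglomerate, the gravel bed, the limestone band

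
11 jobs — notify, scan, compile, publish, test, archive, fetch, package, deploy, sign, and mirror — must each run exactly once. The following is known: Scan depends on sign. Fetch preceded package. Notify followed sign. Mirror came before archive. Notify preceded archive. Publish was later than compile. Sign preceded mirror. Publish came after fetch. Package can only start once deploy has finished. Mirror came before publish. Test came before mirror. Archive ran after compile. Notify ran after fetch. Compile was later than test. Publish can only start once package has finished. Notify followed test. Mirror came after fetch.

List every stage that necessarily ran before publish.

Directly stated before publish: compile, fetch, mirror, and package.
Deploy reaches publish via deploy → package → publish.
Sign reaches publish via sign → mirror → publish.
Test reaches publish via test → compile → publish.
No chain forces notify (or any of the others) ahead of publish.

compile, deploy, fetch, mirror, package, sign, test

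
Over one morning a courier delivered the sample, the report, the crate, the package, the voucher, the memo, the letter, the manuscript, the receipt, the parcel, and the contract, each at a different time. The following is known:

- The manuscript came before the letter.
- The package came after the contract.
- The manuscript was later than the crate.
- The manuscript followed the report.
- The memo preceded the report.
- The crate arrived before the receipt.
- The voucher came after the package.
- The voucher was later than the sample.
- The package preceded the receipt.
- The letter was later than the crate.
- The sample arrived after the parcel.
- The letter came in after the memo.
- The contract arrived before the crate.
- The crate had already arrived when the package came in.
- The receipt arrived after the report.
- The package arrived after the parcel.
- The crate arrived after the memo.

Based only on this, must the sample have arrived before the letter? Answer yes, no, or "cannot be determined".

No chain of stated constraints runs from the sample to the letter, and none runs from the letter to the sample either.
So the relative order of the sample and the letter is not fixed by the given facts.

cannot be determined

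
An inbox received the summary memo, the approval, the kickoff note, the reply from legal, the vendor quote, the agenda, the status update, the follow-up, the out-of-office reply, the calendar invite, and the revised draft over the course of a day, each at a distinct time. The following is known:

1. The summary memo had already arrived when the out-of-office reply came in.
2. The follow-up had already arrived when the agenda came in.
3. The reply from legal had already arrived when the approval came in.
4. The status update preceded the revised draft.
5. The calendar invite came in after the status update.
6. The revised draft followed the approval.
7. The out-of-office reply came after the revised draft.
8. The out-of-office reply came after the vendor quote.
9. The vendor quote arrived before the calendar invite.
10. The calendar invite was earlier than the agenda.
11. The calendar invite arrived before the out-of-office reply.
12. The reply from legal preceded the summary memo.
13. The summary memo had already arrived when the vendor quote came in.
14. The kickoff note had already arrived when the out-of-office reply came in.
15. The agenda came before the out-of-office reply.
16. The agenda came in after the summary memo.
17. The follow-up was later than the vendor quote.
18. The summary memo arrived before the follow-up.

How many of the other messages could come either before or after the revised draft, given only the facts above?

6

Forced before the revised draft: the approval, the reply from legal, and the status update; forced after the revised draft: the out-of-office reply.
That leaves the agenda, the calendar invite, the follow-up, the kickoff note, the summary memo, and the vendor quote with no forced order relative to the revised draft — 6.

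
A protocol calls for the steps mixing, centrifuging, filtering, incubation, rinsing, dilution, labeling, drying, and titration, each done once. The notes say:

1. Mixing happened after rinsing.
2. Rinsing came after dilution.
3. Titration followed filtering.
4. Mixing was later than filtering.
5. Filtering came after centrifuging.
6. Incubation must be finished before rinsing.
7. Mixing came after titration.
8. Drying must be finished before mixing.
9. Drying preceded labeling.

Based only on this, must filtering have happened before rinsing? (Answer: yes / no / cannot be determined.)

cannot be determined

No chain of stated constraints runs from filtering to rinsing, and none runs from rinsing to filtering either.
So the relative order of filtering and rinsing is not fixed by the given facts.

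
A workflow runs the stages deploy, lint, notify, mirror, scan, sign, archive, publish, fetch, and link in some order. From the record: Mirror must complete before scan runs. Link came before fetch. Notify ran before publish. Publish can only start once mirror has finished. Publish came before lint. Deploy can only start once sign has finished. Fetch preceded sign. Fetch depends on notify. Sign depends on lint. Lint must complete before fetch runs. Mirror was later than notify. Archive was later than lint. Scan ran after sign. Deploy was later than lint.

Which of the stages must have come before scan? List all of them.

fetch, link, lint, mirror, notify, publish, sign

Directly stated before scan: mirror and sign.
Fetch reaches scan via fetch → sign → scan.
Link reaches scan via link → fetch → sign → scan.
Lint reaches scan via lint → sign → scan.
Likewise notify and publish each reach scan by chaining the stated constraints.
No chain forces deploy (or any of the others) ahead of scan.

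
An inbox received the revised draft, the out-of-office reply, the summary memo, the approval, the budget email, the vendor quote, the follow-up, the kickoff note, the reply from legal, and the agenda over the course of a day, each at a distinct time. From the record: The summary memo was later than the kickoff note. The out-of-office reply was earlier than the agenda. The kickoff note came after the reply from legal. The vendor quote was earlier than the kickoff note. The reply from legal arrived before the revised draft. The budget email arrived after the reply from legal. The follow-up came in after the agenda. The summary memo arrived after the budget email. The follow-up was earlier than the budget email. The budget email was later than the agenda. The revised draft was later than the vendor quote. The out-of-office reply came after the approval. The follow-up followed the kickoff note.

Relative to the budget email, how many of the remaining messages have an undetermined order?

1

Forced before the budget email: the agenda, the approval, the follow-up, the kickoff note, the out-of-office reply, the reply from legal, and the vendor quote; forced after the budget email: the summary memo.
That leaves the revised draft with no forced order relative to the budget email — 1.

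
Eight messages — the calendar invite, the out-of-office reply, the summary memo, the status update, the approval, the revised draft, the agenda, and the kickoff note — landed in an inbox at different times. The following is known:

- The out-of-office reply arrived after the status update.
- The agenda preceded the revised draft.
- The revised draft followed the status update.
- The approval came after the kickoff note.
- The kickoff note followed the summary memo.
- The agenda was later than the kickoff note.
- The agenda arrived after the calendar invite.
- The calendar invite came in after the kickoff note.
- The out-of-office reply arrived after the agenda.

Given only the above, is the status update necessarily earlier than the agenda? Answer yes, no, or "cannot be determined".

cannot be determined

No chain of stated constraints runs from the status update to the agenda, and none runs from the agenda to the status update either.
So the relative order of the status update and the agenda is not fixed by the given facts.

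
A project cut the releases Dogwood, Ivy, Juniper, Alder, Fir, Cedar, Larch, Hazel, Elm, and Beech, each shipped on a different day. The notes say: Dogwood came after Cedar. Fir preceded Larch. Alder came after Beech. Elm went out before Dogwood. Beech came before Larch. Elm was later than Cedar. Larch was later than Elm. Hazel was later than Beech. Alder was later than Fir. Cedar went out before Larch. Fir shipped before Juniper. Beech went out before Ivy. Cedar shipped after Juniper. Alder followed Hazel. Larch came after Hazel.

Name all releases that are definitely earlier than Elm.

Cedar, Fir, Juniper

Directly stated before Elm: Cedar.
Fir reaches Elm via Fir → Juniper → Cedar → Elm.
Juniper reaches Elm via Juniper → Cedar → Elm.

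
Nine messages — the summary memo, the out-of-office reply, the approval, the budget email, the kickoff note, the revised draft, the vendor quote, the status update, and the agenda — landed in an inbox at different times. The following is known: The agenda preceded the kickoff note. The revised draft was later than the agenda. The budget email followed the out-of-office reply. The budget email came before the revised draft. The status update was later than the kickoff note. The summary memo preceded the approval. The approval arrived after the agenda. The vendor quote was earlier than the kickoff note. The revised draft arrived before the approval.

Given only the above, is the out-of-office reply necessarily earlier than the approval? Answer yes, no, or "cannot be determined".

Chain the constraints: the out-of-office reply → the budget email → the revised draft → the approval. Each link is directly stated, so the out-of-office reply comes before the approval.

yes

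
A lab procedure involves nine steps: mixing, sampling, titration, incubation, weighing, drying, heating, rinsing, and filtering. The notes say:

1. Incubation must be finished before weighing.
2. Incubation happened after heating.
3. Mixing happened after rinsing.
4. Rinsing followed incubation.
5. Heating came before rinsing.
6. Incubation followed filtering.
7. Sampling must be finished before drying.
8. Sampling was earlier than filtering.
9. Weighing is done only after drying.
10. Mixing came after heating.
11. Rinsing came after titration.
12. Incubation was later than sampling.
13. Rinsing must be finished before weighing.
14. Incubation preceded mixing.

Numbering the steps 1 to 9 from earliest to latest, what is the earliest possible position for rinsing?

Filtering, heating, incubation, sampling, and titration must all come before rinsing — 5 forced predecessors.
Nothing else is forced ahead of rinsing, so its earliest slot is position 5 + 1 = 6.

6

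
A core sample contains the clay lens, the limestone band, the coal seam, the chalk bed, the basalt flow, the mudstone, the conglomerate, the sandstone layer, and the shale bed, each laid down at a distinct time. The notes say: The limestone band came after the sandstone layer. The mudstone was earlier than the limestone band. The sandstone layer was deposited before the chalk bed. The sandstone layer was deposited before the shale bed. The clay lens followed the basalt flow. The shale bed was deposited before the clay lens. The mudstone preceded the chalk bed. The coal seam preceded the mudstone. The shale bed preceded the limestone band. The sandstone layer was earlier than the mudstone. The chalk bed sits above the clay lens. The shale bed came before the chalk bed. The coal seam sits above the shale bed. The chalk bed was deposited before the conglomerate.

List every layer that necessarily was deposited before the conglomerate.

Directly stated before the conglomerate: the chalk bed.
The basalt flow reaches the conglomerate via the basalt flow → the clay lens → the chalk bed → the conglomerate.
The clay lens reaches the conglomerate via the clay lens → the chalk bed → the conglomerate.
The coal seam reaches the conglomerate via the coal seam → the mudstone → the chalk bed → the conglomerate.
Likewise the mudstone, the sandstone layer, and the shale bed each reach the conglomerate by chaining the stated constraints.
No chain forces the limestone band ahead of the conglomerate.

the basalt flow, the chalk bed, the clay lens, the coal seam, the mudstone, the sandstone layer, the shale bed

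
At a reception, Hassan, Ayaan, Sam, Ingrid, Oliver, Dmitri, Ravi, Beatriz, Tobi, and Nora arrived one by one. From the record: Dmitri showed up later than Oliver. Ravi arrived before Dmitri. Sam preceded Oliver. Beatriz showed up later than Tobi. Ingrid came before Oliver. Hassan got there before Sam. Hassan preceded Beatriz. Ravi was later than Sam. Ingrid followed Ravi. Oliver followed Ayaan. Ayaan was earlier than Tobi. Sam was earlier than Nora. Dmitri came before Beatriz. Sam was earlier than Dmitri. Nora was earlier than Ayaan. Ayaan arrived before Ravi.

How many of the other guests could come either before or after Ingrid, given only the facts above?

Forced before Ingrid: Ayaan, Hassan, Nora, Ravi, and Sam; forced after Ingrid: Beatriz, Dmitri, and Oliver.
That leaves Tobi with no forced order relative to Ingrid — 1.

1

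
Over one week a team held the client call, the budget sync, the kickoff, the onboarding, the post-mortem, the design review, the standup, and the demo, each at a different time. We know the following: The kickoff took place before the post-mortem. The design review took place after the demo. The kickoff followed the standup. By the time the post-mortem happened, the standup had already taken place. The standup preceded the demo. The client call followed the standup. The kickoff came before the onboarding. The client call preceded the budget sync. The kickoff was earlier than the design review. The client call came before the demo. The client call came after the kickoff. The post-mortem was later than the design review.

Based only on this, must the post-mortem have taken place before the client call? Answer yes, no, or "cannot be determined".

Tracing the constraints gives the client call → the demo → the design review → the post-mortem, so the client call must come before the post-mortem.
That means the post-mortem cannot be before the client call.

no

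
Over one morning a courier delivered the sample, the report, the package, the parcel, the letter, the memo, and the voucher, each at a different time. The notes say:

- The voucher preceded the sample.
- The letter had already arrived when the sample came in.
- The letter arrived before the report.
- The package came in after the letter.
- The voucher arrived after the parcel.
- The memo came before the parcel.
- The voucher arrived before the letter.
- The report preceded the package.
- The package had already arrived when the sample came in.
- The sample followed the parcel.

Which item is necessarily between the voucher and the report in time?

Tracing the constraints gives the voucher → the letter → the report, so the letter sits after the voucher and before the report.
No other item is forced both after the voucher and before the report.

the letter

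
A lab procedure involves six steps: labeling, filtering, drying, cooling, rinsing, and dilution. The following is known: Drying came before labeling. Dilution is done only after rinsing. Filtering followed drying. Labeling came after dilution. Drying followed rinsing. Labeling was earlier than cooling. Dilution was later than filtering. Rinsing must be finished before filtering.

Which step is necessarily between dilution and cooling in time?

Tracing the constraints gives dilution → labeling → cooling, so labeling sits after dilution and before cooling.
No other step is forced both after dilution and before cooling.

labeling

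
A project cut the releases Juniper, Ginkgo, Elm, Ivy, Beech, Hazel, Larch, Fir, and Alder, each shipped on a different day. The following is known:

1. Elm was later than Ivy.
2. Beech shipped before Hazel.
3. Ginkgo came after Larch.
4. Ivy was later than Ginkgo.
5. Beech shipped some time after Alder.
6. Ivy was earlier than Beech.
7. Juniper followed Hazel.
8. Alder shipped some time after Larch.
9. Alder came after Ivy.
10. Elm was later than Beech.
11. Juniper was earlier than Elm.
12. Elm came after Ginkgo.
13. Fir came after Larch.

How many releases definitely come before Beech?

4

Directly stated before Beech: Alder and Ivy.
Ginkgo reaches Beech via Ginkgo → Ivy → Beech.
Larch reaches Beech via Larch → Alder → Beech.
No chain forces Hazel (or any of the others) ahead of Beech.
That's Alder, Ginkgo, Ivy, and Larch — 4 in all.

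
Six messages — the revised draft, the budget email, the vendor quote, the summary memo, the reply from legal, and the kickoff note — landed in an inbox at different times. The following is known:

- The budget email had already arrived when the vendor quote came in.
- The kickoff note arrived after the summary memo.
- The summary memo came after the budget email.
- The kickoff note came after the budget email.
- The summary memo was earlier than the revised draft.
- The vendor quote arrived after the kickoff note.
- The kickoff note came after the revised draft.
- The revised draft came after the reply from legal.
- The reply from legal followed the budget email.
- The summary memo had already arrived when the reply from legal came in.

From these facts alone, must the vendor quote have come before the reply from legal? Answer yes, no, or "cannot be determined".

Tracing the constraints gives the reply from legal → the revised draft → the kickoff note → the vendor quote, so the reply from legal must come before the vendor quote.
That means the vendor quote cannot be before the reply from legal.

no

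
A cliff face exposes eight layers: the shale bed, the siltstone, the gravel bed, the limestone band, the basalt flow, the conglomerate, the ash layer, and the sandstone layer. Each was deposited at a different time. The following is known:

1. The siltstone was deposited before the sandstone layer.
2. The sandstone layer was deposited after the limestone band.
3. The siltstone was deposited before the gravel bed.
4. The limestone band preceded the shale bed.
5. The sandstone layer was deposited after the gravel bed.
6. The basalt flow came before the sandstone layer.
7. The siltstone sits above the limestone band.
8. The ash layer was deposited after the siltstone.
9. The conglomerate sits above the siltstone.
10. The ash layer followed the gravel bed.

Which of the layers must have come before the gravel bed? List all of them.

the limestone band, the siltstone

Directly stated before the gravel bed: the siltstone.
The limestone band reaches the gravel bed via the limestone band → the siltstone → the gravel bed.
No chain forces the conglomerate (or any of the others) ahead of the gravel bed.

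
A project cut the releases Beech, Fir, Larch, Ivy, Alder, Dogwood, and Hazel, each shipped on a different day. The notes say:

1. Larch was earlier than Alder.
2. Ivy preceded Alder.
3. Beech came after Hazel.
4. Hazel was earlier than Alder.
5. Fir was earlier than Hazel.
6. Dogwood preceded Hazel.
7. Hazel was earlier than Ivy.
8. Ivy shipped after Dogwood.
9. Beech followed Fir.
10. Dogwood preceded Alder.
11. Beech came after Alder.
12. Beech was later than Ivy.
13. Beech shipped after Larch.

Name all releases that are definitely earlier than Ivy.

Directly stated before Ivy: Dogwood and Hazel.
Fir reaches Ivy via Fir → Hazel → Ivy.

Dogwood, Fir, Hazel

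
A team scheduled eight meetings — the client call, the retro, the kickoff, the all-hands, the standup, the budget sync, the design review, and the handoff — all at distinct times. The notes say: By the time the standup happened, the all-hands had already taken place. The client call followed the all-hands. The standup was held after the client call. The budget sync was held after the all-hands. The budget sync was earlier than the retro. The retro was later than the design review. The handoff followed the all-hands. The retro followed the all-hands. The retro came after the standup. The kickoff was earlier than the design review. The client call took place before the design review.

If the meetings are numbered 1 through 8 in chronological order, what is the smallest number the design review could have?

4

The all-hands, the client call, and the kickoff must all come before the design review — 3 forced predecessors.
Nothing else is forced ahead of the design review, so its earliest slot is position 3 + 1 = 4.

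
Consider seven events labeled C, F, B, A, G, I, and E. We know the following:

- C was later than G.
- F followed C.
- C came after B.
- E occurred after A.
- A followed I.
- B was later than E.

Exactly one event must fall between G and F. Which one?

Tracing the constraints gives G → C → F, so C sits after G and before F.
No other event is forced both after G and before F.

C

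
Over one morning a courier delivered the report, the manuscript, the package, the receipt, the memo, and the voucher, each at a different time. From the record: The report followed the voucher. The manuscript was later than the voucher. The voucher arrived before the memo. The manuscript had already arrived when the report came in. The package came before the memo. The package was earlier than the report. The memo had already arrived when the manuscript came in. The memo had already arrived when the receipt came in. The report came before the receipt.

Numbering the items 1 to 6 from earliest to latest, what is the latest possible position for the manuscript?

4

The manuscript must come before the receipt and the report — 2 items forced after it.
Everything else can be placed before the manuscript in some valid order, so the manuscript can sit as late as position 6 − 2 = 4.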